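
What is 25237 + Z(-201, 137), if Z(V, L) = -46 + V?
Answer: 24990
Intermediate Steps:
25237 + Z(-201, 137) = 25237 + (-46 - 201) = 25237 - 247 = 24990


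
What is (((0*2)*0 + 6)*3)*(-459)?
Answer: -8262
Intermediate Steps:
(((0*2)*0 + 6)*3)*(-459) = ((0*0 + 6)*3)*(-459) = ((0 + 6)*3)*(-459) = (6*3)*(-459) = 18*(-459) = -8262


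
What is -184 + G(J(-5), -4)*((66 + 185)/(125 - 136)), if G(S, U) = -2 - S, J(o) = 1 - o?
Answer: -16/11 ≈ -1.4545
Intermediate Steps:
-184 + G(J(-5), -4)*((66 + 185)/(125 - 136)) = -184 + (-2 - (1 - 1*(-5)))*((66 + 185)/(125 - 136)) = -184 + (-2 - (1 + 5))*(251/(-11)) = -184 + (-2 - 1*6)*(251*(-1/11)) = -184 + (-2 - 6)*(-251/11) = -184 - 8*(-251/11) = -184 + 2008/11 = -16/11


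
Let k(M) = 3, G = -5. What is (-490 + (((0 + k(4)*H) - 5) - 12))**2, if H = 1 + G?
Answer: 269361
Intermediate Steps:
H = -4 (H = 1 - 5 = -4)
(-490 + (((0 + k(4)*H) - 5) - 12))**2 = (-490 + (((0 + 3*(-4)) - 5) - 12))**2 = (-490 + (((0 - 12) - 5) - 12))**2 = (-490 + ((-12 - 5) - 12))**2 = (-490 + (-17 - 12))**2 = (-490 - 29)**2 = (-519)**2 = 269361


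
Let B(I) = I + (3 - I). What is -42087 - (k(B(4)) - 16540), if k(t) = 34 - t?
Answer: -25578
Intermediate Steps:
B(I) = 3
-42087 - (k(B(4)) - 16540) = -42087 - ((34 - 1*3) - 16540) = -42087 - ((34 - 3) - 16540) = -42087 - (31 - 16540) = -42087 - 1*(-16509) = -42087 + 16509 = -25578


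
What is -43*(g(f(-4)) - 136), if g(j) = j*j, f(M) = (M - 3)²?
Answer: -97395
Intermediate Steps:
f(M) = (-3 + M)²
g(j) = j²
-43*(g(f(-4)) - 136) = -43*(((-3 - 4)²)² - 136) = -43*(((-7)²)² - 136) = -43*(49² - 136) = -43*(2401 - 136) = -43*2265 = -97395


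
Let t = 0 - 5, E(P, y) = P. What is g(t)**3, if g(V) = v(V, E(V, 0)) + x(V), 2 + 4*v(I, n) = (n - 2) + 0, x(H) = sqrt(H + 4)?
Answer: -297/64 + 227*I/16 ≈ -4.6406 + 14.188*I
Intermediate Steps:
x(H) = sqrt(4 + H)
v(I, n) = -1 + n/4 (v(I, n) = -1/2 + ((n - 2) + 0)/4 = -1/2 + ((-2 + n) + 0)/4 = -1/2 + (-2 + n)/4 = -1/2 + (-1/2 + n/4) = -1 + n/4)
t = -5
g(V) = -1 + sqrt(4 + V) + V/4 (g(V) = (-1 + V/4) + sqrt(4 + V) = -1 + sqrt(4 + V) + V/4)
g(t)**3 = (-1 + sqrt(4 - 5) + (1/4)*(-5))**3 = (-1 + sqrt(-1) - 5/4)**3 = (-1 + I - 5/4)**3 = (-9/4 + I)**3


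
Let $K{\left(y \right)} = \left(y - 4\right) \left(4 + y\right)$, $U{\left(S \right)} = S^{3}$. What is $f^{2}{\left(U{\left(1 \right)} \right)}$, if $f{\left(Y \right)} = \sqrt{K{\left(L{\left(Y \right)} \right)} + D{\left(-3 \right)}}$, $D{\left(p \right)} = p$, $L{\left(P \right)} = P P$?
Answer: $-18$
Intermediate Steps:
$L{\left(P \right)} = P^{2}$
$K{\left(y \right)} = \left(-4 + y\right) \left(4 + y\right)$
$f{\left(Y \right)} = \sqrt{-19 + Y^{4}}$ ($f{\left(Y \right)} = \sqrt{\left(-16 + \left(Y^{2}\right)^{2}\right) - 3} = \sqrt{\left(-16 + Y^{4}\right) - 3} = \sqrt{-19 + Y^{4}}$)
$f^{2}{\left(U{\left(1 \right)} \right)} = \left(\sqrt{-19 + \left(1^{3}\right)^{4}}\right)^{2} = \left(\sqrt{-19 + 1^{4}}\right)^{2} = \left(\sqrt{-19 + 1}\right)^{2} = \left(\sqrt{-18}\right)^{2} = \left(3 i \sqrt{2}\right)^{2} = -18$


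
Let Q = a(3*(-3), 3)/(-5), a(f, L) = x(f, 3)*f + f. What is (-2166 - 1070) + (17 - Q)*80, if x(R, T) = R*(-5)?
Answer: -8500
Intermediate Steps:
x(R, T) = -5*R
a(f, L) = f - 5*f**2 (a(f, L) = (-5*f)*f + f = -5*f**2 + f = f - 5*f**2)
Q = 414/5 (Q = ((3*(-3))*(1 - 15*(-3)))/(-5) = -9*(1 - 5*(-9))*(-1/5) = -9*(1 + 45)*(-1/5) = -9*46*(-1/5) = -414*(-1/5) = 414/5 ≈ 82.800)
(-2166 - 1070) + (17 - Q)*80 = (-2166 - 1070) + (17 - 1*414/5)*80 = -3236 + (17 - 414/5)*80 = -3236 - 329/5*80 = -3236 - 5264 = -8500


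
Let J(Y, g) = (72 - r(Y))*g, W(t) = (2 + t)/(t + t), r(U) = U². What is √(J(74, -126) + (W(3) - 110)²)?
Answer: √24941569/6 ≈ 832.36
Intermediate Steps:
W(t) = (2 + t)/(2*t) (W(t) = (2 + t)/((2*t)) = (2 + t)*(1/(2*t)) = (2 + t)/(2*t))
J(Y, g) = g*(72 - Y²) (J(Y, g) = (72 - Y²)*g = g*(72 - Y²))
√(J(74, -126) + (W(3) - 110)²) = √(-126*(72 - 1*74²) + ((½)*(2 + 3)/3 - 110)²) = √(-126*(72 - 1*5476) + ((½)*(⅓)*5 - 110)²) = √(-126*(72 - 5476) + (⅚ - 110)²) = √(-126*(-5404) + (-655/6)²) = √(680904 + 429025/36) = √(24941569/36) = √24941569/6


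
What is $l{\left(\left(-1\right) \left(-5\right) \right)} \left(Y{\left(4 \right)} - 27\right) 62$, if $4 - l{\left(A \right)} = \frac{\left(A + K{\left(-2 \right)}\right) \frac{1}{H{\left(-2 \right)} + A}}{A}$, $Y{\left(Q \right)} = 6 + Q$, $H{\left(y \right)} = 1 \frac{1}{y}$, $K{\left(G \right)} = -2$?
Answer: $- \frac{61132}{15} \approx -4075.5$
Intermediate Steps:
$H{\left(y \right)} = \frac{1}{y}$
$l{\left(A \right)} = 4 - \frac{-2 + A}{A \left(- \frac{1}{2} + A\right)}$ ($l{\left(A \right)} = 4 - \frac{\left(A - 2\right) \frac{1}{\frac{1}{-2} + A}}{A} = 4 - \frac{\left(-2 + A\right) \frac{1}{- \frac{1}{2} + A}}{A} = 4 - \frac{\frac{1}{- \frac{1}{2} + A} \left(-2 + A\right)}{A} = 4 - \frac{-2 + A}{A \left(- \frac{1}{2} + A\right)}$)
$l{\left(\left(-1\right) \left(-5\right) \right)} \left(Y{\left(4 \right)} - 27\right) 62 = \frac{2 \left(2 - 3 \left(\left(-1\right) \left(-5\right)\right) + 4 \left(\left(-1\right) \left(-5\right)\right)^{2}\right)}{\left(-1\right) \left(-5\right) \left(-1 + 2 \left(\left(-1\right) \left(-5\right)\right)\right)} \left(\left(6 + 4\right) - 27\right) 62 = \frac{2 \left(2 - 15 + 4 \cdot 5^{2}\right)}{5 \left(-1 + 2 \cdot 5\right)} \left(10 - 27\right) 62 = 2 \cdot \frac{1}{5} \frac{1}{-1 + 10} \left(2 - 15 + 4 \cdot 25\right) \left(-17\right) 62 = 2 \cdot \frac{1}{5} \cdot \frac{1}{9} \left(2 - 15 + 100\right) \left(-17\right) 62 = 2 \cdot \frac{1}{5} \cdot \frac{1}{9} \cdot 87 \left(-17\right) 62 = \frac{58}{15} \left(-17\right) 62 = \left(- \frac{986}{15}\right) 62 = - \frac{61132}{15}$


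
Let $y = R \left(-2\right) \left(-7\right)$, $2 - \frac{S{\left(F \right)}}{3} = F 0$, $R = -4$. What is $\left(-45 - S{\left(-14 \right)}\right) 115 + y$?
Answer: $-5921$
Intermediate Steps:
$S{\left(F \right)} = 6$ ($S{\left(F \right)} = 6 - 3 F 0 = 6 - 0 = 6 + 0 = 6$)
$y = -56$ ($y = \left(-4\right) \left(-2\right) \left(-7\right) = 8 \left(-7\right) = -56$)
$\left(-45 - S{\left(-14 \right)}\right) 115 + y = \left(-45 - 6\right) 115 - 56 = \left(-51\right) 115 - 56 = -5865 - 56 = -5921$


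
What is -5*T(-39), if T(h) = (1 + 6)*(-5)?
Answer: 175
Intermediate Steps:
T(h) = -35 (T(h) = 7*(-5) = -35)
-5*T(-39) = -5*(-35) = 175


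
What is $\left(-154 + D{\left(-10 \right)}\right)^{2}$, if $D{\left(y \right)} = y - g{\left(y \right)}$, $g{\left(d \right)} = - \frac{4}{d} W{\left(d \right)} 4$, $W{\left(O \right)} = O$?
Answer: $21904$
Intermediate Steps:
$g{\left(d \right)} = -16$ ($g{\left(d \right)} = - \frac{4}{d} d 4 = \left(-4\right) 4 = -16$)
$D{\left(y \right)} = 16 + y$ ($D{\left(y \right)} = y - -16 = y + 16 = 16 + y$)
$\left(-154 + D{\left(-10 \right)}\right)^{2} = \left(-154 + \left(16 - 10\right)\right)^{2} = \left(-154 + 6\right)^{2} = \left(-148\right)^{2} = 21904$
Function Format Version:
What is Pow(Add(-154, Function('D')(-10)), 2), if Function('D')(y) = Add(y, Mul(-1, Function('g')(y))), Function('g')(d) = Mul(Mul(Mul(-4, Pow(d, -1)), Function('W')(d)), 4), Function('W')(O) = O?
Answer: 21904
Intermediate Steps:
Function('g')(d) = -16 (Function('g')(d) = Mul(Mul(Mul(-4, Pow(d, -1)), d), 4) = Mul(-4, 4) = -16)
Function('D')(y) = Add(16, y) (Function('D')(y) = Add(y, Mul(-1, -16)) = Add(y, 16) = Add(16, y))
Pow(Add(-154, Function('D')(-10)), 2) = Pow(Add(-154, Add(16, -10)), 2) = Pow(Add(-154, 6), 2) = Pow(-148, 2) = 21904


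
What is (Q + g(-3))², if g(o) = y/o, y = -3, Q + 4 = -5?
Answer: 64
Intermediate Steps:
Q = -9 (Q = -4 - 5 = -9)
g(o) = -3/o
(Q + g(-3))² = (-9 - 3/(-3))² = (-9 - 3*(-⅓))² = (-9 + 1)² = (-8)² = 64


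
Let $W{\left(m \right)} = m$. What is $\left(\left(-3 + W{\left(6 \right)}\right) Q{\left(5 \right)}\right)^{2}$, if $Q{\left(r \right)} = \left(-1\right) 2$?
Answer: $36$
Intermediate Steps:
$Q{\left(r \right)} = -2$
$\left(\left(-3 + W{\left(6 \right)}\right) Q{\left(5 \right)}\right)^{2} = \left(\left(-3 + 6\right) \left(-2\right)\right)^{2} = \left(3 \left(-2\right)\right)^{2} = \left(-6\right)^{2} = 36$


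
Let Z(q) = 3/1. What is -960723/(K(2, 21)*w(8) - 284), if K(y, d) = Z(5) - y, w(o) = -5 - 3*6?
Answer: 960723/307 ≈ 3129.4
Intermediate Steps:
Z(q) = 3 (Z(q) = 3*1 = 3)
w(o) = -23 (w(o) = -5 - 18 = -23)
K(y, d) = 3 - y
-960723/(K(2, 21)*w(8) - 284) = -960723/((3 - 1*2)*(-23) - 284) = -960723/((3 - 2)*(-23) - 284) = -960723/(1*(-23) - 284) = -960723/(-23 - 284) = -960723/(-307) = -960723*(-1/307) = 960723/307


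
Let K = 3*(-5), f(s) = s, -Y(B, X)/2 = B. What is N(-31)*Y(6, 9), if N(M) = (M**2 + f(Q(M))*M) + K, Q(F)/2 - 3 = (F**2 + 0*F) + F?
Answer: 682800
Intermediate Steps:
Q(F) = 6 + 2*F + 2*F**2 (Q(F) = 6 + 2*((F**2 + 0*F) + F) = 6 + 2*((F**2 + 0) + F) = 6 + 2*(F**2 + F) = 6 + 2*(F + F**2) = 6 + (2*F + 2*F**2) = 6 + 2*F + 2*F**2)
Y(B, X) = -2*B
K = -15
N(M) = -15 + M**2 + M*(6 + 2*M + 2*M**2) (N(M) = (M**2 + (6 + 2*M + 2*M**2)*M) - 15 = (M**2 + M*(6 + 2*M + 2*M**2)) - 15 = -15 + M**2 + M*(6 + 2*M + 2*M**2))
N(-31)*Y(6, 9) = (-15 + (-31)**2 + 2*(-31)*(3 - 31 + (-31)**2))*(-2*6) = (-15 + 961 + 2*(-31)*(3 - 31 + 961))*(-12) = (-15 + 961 + 2*(-31)*933)*(-12) = (-15 + 961 - 57846)*(-12) = -56900*(-12) = 682800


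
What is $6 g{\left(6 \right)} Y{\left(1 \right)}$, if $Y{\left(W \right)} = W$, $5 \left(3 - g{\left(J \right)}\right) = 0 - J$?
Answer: $\frac{126}{5} \approx 25.2$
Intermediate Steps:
$g{\left(J \right)} = 3 + \frac{J}{5}$ ($g{\left(J \right)} = 3 - \frac{0 - J}{5} = 3 - \frac{\left(-1\right) J}{5} = 3 + \frac{J}{5}$)
$6 g{\left(6 \right)} Y{\left(1 \right)} = 6 \left(3 + \frac{1}{5} \cdot 6\right) 1 = 6 \left(3 + \frac{6}{5}\right) 1 = 6 \cdot \frac{21}{5} \cdot 1 = \frac{126}{5} \cdot 1 = \frac{126}{5}$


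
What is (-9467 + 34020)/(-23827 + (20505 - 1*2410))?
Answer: -24553/5732 ≈ -4.2835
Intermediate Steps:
(-9467 + 34020)/(-23827 + (20505 - 1*2410)) = 24553/(-23827 + (20505 - 2410)) = 24553/(-23827 + 18095) = 24553/(-5732) = 24553*(-1/5732) = -24553/5732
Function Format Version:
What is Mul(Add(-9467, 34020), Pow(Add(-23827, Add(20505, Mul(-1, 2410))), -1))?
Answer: Rational(-24553, 5732) ≈ -4.2835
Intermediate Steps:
Mul(Add(-9467, 34020), Pow(Add(-23827, Add(20505, Mul(-1, 2410))), -1)) = Mul(24553, Pow(Add(-23827, Add(20505, -2410)), -1)) = Mul(24553, Pow(Add(-23827, 18095), -1)) = Mul(24553, Pow(-5732, -1)) = Mul(24553, Rational(-1, 5732)) = Rational(-24553, 5732)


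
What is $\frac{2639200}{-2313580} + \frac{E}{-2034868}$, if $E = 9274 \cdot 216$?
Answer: $- \frac{125061875804}{58847873843} \approx -2.1252$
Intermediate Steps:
$E = 2003184$
$\frac{2639200}{-2313580} + \frac{E}{-2034868} = \frac{2639200}{-2313580} + \frac{2003184}{-2034868} = 2639200 \left(- \frac{1}{2313580}\right) + 2003184 \left(- \frac{1}{2034868}\right) = - \frac{131960}{115679} - \frac{500796}{508717} = - \frac{125061875804}{58847873843}$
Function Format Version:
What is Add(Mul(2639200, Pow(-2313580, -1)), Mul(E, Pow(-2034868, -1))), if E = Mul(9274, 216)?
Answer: Rational(-125061875804, 58847873843) ≈ -2.1252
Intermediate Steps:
E = 2003184
Add(Mul(2639200, Pow(-2313580, -1)), Mul(E, Pow(-2034868, -1))) = Add(Mul(2639200, Pow(-2313580, -1)), Mul(2003184, Pow(-2034868, -1))) = Add(Mul(2639200, Rational(-1, 2313580)), Mul(2003184, Rational(-1, 2034868))) = Add(Rational(-131960, 115679), Rational(-500796, 508717)) = Rational(-125061875804, 58847873843)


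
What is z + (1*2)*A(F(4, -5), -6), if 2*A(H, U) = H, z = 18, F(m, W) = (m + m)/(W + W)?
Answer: 86/5 ≈ 17.200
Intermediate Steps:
F(m, W) = m/W (F(m, W) = (2*m)/((2*W)) = (2*m)*(1/(2*W)) = m/W)
A(H, U) = H/2
z + (1*2)*A(F(4, -5), -6) = 18 + (1*2)*((4/(-5))/2) = 18 + 2*((4*(-⅕))/2) = 18 + 2*((½)*(-⅘)) = 18 + 2*(-⅖) = 18 - ⅘ = 86/5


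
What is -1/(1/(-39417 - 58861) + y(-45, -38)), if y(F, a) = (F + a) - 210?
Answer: 98278/28795455 ≈ 0.0034130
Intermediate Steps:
y(F, a) = -210 + F + a
-1/(1/(-39417 - 58861) + y(-45, -38)) = -1/(1/(-39417 - 58861) + (-210 - 45 - 38)) = -1/(1/(-98278) - 293) = -1/(-1/98278 - 293) = -1/(-28795455/98278) = -1*(-98278/28795455) = 98278/28795455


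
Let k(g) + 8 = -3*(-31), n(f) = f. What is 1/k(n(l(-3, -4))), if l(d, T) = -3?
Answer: 1/85 ≈ 0.011765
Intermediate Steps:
k(g) = 85 (k(g) = -8 - 3*(-31) = -8 + 93 = 85)
1/k(n(l(-3, -4))) = 1/85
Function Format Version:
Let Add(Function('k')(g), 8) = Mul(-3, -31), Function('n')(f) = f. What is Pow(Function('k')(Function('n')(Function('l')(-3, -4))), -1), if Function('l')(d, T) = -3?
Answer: Rational(1, 85) ≈ 0.011765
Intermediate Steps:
Function('k')(g) = 85 (Function('k')(g) = Add(-8, Mul(-3, -31)) = Add(-8, 93) = 85)
Pow(Function('k')(Function('n')(Function('l')(-3, -4))), -1) = Pow(85, -1) = Rational(1, 85)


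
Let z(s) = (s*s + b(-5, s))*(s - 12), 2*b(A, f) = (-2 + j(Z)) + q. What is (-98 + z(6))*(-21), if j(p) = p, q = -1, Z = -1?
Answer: 6342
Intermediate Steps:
b(A, f) = -2 (b(A, f) = ((-2 - 1) - 1)/2 = (-3 - 1)/2 = (1/2)*(-4) = -2)
z(s) = (-12 + s)*(-2 + s**2) (z(s) = (s*s - 2)*(s - 12) = (s**2 - 2)*(-12 + s) = (-2 + s**2)*(-12 + s) = (-12 + s)*(-2 + s**2))
(-98 + z(6))*(-21) = (-98 + (24 + 6**3 - 12*6**2 - 2*6))*(-21) = (-98 + (24 + 216 - 12*36 - 12))*(-21) = (-98 + (24 + 216 - 432 - 12))*(-21) = (-98 - 204)*(-21) = -302*(-21) = 6342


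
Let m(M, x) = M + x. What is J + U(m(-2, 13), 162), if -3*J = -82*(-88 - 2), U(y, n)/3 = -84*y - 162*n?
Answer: -83964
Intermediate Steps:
U(y, n) = -486*n - 252*y (U(y, n) = 3*(-84*y - 162*n) = 3*(-162*n - 84*y) = -486*n - 252*y)
J = -2460 (J = -(-82)*(-88 - 2)/3 = -(-82)*(-90)/3 = -⅓*7380 = -2460)
J + U(m(-2, 13), 162) = -2460 + (-486*162 - 252*(-2 + 13)) = -2460 + (-78732 - 252*11) = -2460 + (-78732 - 2772) = -2460 - 81504 = -83964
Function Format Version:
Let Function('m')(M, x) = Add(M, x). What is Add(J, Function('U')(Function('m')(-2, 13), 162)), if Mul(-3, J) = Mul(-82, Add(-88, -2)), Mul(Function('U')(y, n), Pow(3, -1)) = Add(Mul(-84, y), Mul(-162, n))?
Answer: -83964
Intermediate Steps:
Function('U')(y, n) = Add(Mul(-486, n), Mul(-252, y)) (Function('U')(y, n) = Mul(3, Add(Mul(-84, y), Mul(-162, n))) = Mul(3, Add(Mul(-162, n), Mul(-84, y))) = Add(Mul(-486, n), Mul(-252, y)))
J = -2460 (J = Mul(Rational(-1, 3), Mul(-82, Add(-88, -2))) = Mul(Rational(-1, 3), Mul(-82, -90)) = Mul(Rational(-1, 3), 7380) = -2460)
Add(J, Function('U')(Function('m')(-2, 13), 162)) = Add(-2460, Add(Mul(-486, 162), Mul(-252, Add(-2, 13)))) = Add(-2460, Add(-78732, Mul(-252, 11))) = Add(-2460, Add(-78732, -2772)) = Add(-2460, -81504) = -83964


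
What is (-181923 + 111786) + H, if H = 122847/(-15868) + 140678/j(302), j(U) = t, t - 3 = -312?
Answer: -346166818271/4903212 ≈ -70600.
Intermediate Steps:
t = -309 (t = 3 - 312 = -309)
j(U) = -309
H = -2270238227/4903212 (H = 122847/(-15868) + 140678/(-309) = 122847*(-1/15868) + 140678*(-1/309) = -122847/15868 - 140678/309 = -2270238227/4903212 ≈ -463.01)
(-181923 + 111786) + H = (-181923 + 111786) - 2270238227/4903212 = -70137 - 2270238227/4903212 = -346166818271/4903212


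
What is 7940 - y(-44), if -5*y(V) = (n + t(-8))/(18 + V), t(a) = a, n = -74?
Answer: 516141/65 ≈ 7940.6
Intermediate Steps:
y(V) = 82/(5*(18 + V)) (y(V) = -(-74 - 8)/(5*(18 + V)) = -(-82)/(5*(18 + V)) = 82/(5*(18 + V)))
7940 - y(-44) = 7940 - 82/(5*(18 - 44)) = 7940 - 82/(5*(-26)) = 7940 - 82*(-1)/(5*26) = 7940 - 1*(-41/65) = 7940 + 41/65 = 516141/65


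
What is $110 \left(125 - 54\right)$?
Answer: $7810$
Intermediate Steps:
$110 \left(125 - 54\right) = 110 \cdot 71 = 7810$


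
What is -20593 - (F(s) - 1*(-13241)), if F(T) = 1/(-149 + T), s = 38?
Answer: -3755573/111 ≈ -33834.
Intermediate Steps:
-20593 - (F(s) - 1*(-13241)) = -20593 - (1/(-149 + 38) - 1*(-13241)) = -20593 - (1/(-111) + 13241) = -20593 - (-1/111 + 13241) = -20593 - 1*1469750/111 = -20593 - 1469750/111 = -3755573/111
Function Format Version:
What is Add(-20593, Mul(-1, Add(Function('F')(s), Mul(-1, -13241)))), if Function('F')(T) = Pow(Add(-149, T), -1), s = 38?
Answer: Rational(-3755573, 111) ≈ -33834.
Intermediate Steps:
Add(-20593, Mul(-1, Add(Function('F')(s), Mul(-1, -13241)))) = Add(-20593, Mul(-1, Add(Pow(Add(-149, 38), -1), Mul(-1, -13241)))) = Add(-20593, Mul(-1, Add(Pow(-111, -1), 13241))) = Add(-20593, Mul(-1, Add(Rational(-1, 111), 13241))) = Add(-20593, Mul(-1, Rational(1469750, 111))) = Add(-20593, Rational(-1469750, 111)) = Rational(-3755573, 111)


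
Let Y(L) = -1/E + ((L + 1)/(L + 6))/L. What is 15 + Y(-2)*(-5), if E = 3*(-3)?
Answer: 995/72 ≈ 13.819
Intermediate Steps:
E = -9
Y(L) = 1/9 + (1 + L)/(L*(6 + L)) (Y(L) = -1/(-9) + ((L + 1)/(L + 6))/L = -1*(-1/9) + ((1 + L)/(6 + L))/L = 1/9 + ((1 + L)/(6 + L))/L = 1/9 + (1 + L)/(L*(6 + L)))
15 + Y(-2)*(-5) = 15 + ((1/9)*(9 + (-2)**2 + 15*(-2))/(-2*(6 - 2)))*(-5) = 15 + ((1/9)*(-1/2)*(9 + 4 - 30)/4)*(-5) = 15 + ((1/9)*(-1/2)*(1/4)*(-17))*(-5) = 15 + (17/72)*(-5) = 15 - 85/72 = 995/72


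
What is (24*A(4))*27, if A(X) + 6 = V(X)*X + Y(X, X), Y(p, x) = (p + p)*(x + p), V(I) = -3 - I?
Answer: 19440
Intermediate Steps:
Y(p, x) = 2*p*(p + x) (Y(p, x) = (2*p)*(p + x) = 2*p*(p + x))
A(X) = -6 + 4*X**2 + X*(-3 - X) (A(X) = -6 + ((-3 - X)*X + 2*X*(X + X)) = -6 + (X*(-3 - X) + 2*X*(2*X)) = -6 + (X*(-3 - X) + 4*X**2) = -6 + (4*X**2 + X*(-3 - X)) = -6 + 4*X**2 + X*(-3 - X))
(24*A(4))*27 = (24*(-6 - 3*4 + 3*4**2))*27 = (24*(-6 - 12 + 3*16))*27 = (24*(-6 - 12 + 48))*27 = (24*30)*27 = 720*27 = 19440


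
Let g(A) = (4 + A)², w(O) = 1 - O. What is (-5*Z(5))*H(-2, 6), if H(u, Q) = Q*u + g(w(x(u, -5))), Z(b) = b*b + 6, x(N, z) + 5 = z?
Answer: -33015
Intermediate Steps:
x(N, z) = -5 + z
Z(b) = 6 + b² (Z(b) = b² + 6 = 6 + b²)
H(u, Q) = 225 + Q*u (H(u, Q) = Q*u + (4 + (1 - (-5 - 5)))² = Q*u + (4 + (1 - 1*(-10)))² = Q*u + (4 + (1 + 10))² = Q*u + (4 + 11)² = Q*u + 15² = Q*u + 225 = 225 + Q*u)
(-5*Z(5))*H(-2, 6) = (-5*(6 + 5²))*(225 + 6*(-2)) = (-5*(6 + 25))*(225 - 12) = -5*31*213 = -155*213 = -33015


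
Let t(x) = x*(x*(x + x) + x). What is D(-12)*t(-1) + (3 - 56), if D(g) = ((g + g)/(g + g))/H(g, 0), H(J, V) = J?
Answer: -635/12 ≈ -52.917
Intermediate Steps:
D(g) = 1/g (D(g) = ((g + g)/(g + g))/g = ((2*g)/((2*g)))/g = ((2*g)*(1/(2*g)))/g = 1/g)
t(x) = x*(x + 2*x**2) (t(x) = x*(x*(2*x) + x) = x*(2*x**2 + x) = x*(x + 2*x**2))
D(-12)*t(-1) + (3 - 56) = ((-1)**2*(1 + 2*(-1)))/(-12) + (3 - 56) = -(1 - 2)/12 - 53 = -(-1)/12 - 53 = -1/12*(-1) - 53 = 1/12 - 53 = -635/12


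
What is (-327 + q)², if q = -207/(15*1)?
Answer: 2903616/25 ≈ 1.1614e+5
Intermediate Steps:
q = -69/5 (q = -207/15 = -207*1/15 = -69/5 ≈ -13.800)
(-327 + q)² = (-327 - 69/5)² = (-1704/5)² = 2903616/25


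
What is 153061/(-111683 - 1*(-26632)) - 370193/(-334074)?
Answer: -19648415671/28413327774 ≈ -0.69152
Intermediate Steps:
153061/(-111683 - 1*(-26632)) - 370193/(-334074) = 153061/(-111683 + 26632) - 370193*(-1/334074) = 153061/(-85051) + 370193/334074 = 153061*(-1/85051) + 370193/334074 = -153061/85051 + 370193/334074 = -19648415671/28413327774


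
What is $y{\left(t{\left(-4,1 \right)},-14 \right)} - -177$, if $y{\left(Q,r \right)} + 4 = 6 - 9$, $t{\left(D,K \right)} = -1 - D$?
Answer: $170$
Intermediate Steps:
$y{\left(Q,r \right)} = -7$ ($y{\left(Q,r \right)} = -4 + \left(6 - 9\right) = -4 - 3 = -7$)
$y{\left(t{\left(-4,1 \right)},-14 \right)} - -177 = -7 - -177 = -7 + 177 = 170$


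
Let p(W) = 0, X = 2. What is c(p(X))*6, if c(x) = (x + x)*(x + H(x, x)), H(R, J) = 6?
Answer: 0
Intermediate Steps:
c(x) = 2*x*(6 + x) (c(x) = (x + x)*(x + 6) = (2*x)*(6 + x) = 2*x*(6 + x))
c(p(X))*6 = (2*0*(6 + 0))*6 = (2*0*6)*6 = 0*6 = 0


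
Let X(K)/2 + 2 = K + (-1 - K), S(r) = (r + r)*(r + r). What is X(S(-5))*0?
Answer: 0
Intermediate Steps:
S(r) = 4*r**2 (S(r) = (2*r)*(2*r) = 4*r**2)
X(K) = -6 (X(K) = -4 + 2*(K + (-1 - K)) = -4 + 2*(-1) = -4 - 2 = -6)
X(S(-5))*0 = -6*0 = 0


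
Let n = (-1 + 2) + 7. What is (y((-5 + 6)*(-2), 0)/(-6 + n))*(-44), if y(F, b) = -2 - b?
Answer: 44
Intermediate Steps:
n = 8 (n = 1 + 7 = 8)
(y((-5 + 6)*(-2), 0)/(-6 + n))*(-44) = ((-2 - 1*0)/(-6 + 8))*(-44) = ((-2 + 0)/2)*(-44) = -2*1/2*(-44) = -1*(-44) = 44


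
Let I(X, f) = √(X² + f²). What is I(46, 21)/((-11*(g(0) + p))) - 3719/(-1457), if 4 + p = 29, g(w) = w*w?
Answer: 3719/1457 - √2557/275 ≈ 2.3686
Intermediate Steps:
g(w) = w²
p = 25 (p = -4 + 29 = 25)
I(46, 21)/((-11*(g(0) + p))) - 3719/(-1457) = √(46² + 21²)/((-11*(0² + 25))) - 3719/(-1457) = √(2116 + 441)/((-11*(0 + 25))) - 3719*(-1/1457) = √2557/((-11*25)) + 3719/1457 = √2557/(-275) + 3719/1457 = √2557*(-1/275) + 3719/1457 = -√2557/275 + 3719/1457 = 3719/1457 - √2557/275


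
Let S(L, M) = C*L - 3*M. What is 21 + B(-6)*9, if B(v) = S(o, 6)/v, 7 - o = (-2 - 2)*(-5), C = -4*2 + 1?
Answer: -177/2 ≈ -88.500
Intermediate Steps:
C = -7 (C = -8 + 1 = -7)
o = -13 (o = 7 - (-2 - 2)*(-5) = 7 - (-4)*(-5) = 7 - 1*20 = 7 - 20 = -13)
S(L, M) = -7*L - 3*M
B(v) = 73/v (B(v) = (-7*(-13) - 3*6)/v = (91 - 18)/v = 73/v)
21 + B(-6)*9 = 21 + (73/(-6))*9 = 21 + (73*(-1/6))*9 = 21 - 73/6*9 = 21 - 219/2 = -177/2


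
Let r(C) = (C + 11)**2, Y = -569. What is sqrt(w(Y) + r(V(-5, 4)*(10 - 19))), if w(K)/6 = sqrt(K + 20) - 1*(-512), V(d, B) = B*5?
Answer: sqrt(31633 + 18*I*sqrt(61)) ≈ 177.86 + 0.3952*I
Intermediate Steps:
V(d, B) = 5*B
r(C) = (11 + C)**2
w(K) = 3072 + 6*sqrt(20 + K) (w(K) = 6*(sqrt(K + 20) - 1*(-512)) = 6*(sqrt(20 + K) + 512) = 6*(512 + sqrt(20 + K)) = 3072 + 6*sqrt(20 + K))
sqrt(w(Y) + r(V(-5, 4)*(10 - 19))) = sqrt((3072 + 6*sqrt(20 - 569)) + (11 + (5*4)*(10 - 19))**2) = sqrt((3072 + 6*sqrt(-549)) + (11 + 20*(-9))**2) = sqrt((3072 + 6*(3*I*sqrt(61))) + (11 - 180)**2) = sqrt((3072 + 18*I*sqrt(61)) + (-169)**2) = sqrt((3072 + 18*I*sqrt(61)) + 28561) = sqrt(31633 + 18*I*sqrt(61))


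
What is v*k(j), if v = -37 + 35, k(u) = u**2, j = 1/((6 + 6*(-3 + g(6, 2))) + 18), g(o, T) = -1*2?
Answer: -1/18 ≈ -0.055556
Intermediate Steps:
g(o, T) = -2
j = -1/6 (j = 1/((6 + 6*(-3 - 2)) + 18) = 1/((6 + 6*(-5)) + 18) = 1/((6 - 30) + 18) = 1/(-24 + 18) = 1/(-6) = -1/6 ≈ -0.16667)
v = -2
v*k(j) = -2*(-1/6)**2 = -2*1/36 = -1/18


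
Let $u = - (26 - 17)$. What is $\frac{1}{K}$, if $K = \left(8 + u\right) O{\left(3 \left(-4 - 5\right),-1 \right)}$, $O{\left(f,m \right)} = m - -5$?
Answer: $- \frac{1}{4} \approx -0.25$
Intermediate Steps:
$O{\left(f,m \right)} = 5 + m$ ($O{\left(f,m \right)} = m + 5 = 5 + m$)
$u = -9$ ($u = - (26 - 17) = \left(-1\right) 9 = -9$)
$K = -4$ ($K = \left(8 - 9\right) \left(5 - 1\right) = \left(-1\right) 4 = -4$)
$\frac{1}{K} = \frac{1}{-4} = - \frac{1}{4}$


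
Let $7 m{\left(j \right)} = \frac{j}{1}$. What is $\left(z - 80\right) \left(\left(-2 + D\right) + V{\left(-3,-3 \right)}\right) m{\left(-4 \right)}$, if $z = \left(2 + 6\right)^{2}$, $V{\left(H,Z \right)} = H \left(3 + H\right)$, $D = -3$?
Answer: $- \frac{320}{7} \approx -45.714$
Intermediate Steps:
$z = 64$ ($z = 8^{2} = 64$)
$m{\left(j \right)} = \frac{j}{7}$ ($m{\left(j \right)} = \frac{j 1^{-1}}{7} = \frac{j 1}{7} = \frac{j}{7}$)
$\left(z - 80\right) \left(\left(-2 + D\right) + V{\left(-3,-3 \right)}\right) m{\left(-4 \right)} = \left(64 - 80\right) \left(\left(-2 - 3\right) - 3 \left(3 - 3\right)\right) \frac{1}{7} \left(-4\right) = - 16 \left(-5 - 0\right) \left(- \frac{4}{7}\right) = - 16 \left(-5 + 0\right) \left(- \frac{4}{7}\right) = - 16 \left(\left(-5\right) \left(- \frac{4}{7}\right)\right) = \left(-16\right) \frac{20}{7} = - \frac{320}{7}$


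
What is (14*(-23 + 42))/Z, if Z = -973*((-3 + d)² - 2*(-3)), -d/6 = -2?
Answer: -38/12093 ≈ -0.0031423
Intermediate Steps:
d = 12 (d = -6*(-2) = 12)
Z = -84651 (Z = -973*((-3 + 12)² - 2*(-3)) = -973*(9² + 6) = -973*(81 + 6) = -973*87 = -84651)
(14*(-23 + 42))/Z = (14*(-23 + 42))/(-84651) = (14*19)*(-1/84651) = 266*(-1/84651) = -38/12093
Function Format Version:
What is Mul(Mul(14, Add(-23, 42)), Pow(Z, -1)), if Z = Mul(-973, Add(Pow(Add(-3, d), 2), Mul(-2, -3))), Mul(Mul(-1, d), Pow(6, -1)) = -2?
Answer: Rational(-38, 12093) ≈ -0.0031423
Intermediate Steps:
d = 12 (d = Mul(-6, -2) = 12)
Z = -84651 (Z = Mul(-973, Add(Pow(Add(-3, 12), 2), Mul(-2, -3))) = Mul(-973, Add(Pow(9, 2), 6)) = Mul(-973, Add(81, 6)) = Mul(-973, 87) = -84651)
Mul(Mul(14, Add(-23, 42)), Pow(Z, -1)) = Mul(Mul(14, Add(-23, 42)), Pow(-84651, -1)) = Mul(Mul(14, 19), Rational(-1, 84651)) = Mul(266, Rational(-1, 84651)) = Rational(-38, 12093)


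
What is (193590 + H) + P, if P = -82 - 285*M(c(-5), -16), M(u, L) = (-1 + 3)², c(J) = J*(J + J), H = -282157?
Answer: -89789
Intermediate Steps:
c(J) = 2*J² (c(J) = J*(2*J) = 2*J²)
M(u, L) = 4 (M(u, L) = 2² = 4)
P = -1222 (P = -82 - 285*4 = -82 - 1140 = -1222)
(193590 + H) + P = (193590 - 282157) - 1222 = -88567 - 1222 = -89789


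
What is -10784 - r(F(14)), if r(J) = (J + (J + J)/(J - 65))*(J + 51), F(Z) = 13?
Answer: -11584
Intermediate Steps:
r(J) = (51 + J)*(J + 2*J/(-65 + J)) (r(J) = (J + (2*J)/(-65 + J))*(51 + J) = (J + 2*J/(-65 + J))*(51 + J) = (51 + J)*(J + 2*J/(-65 + J)))
-10784 - r(F(14)) = -10784 - 13*(-3213 + 13² - 12*13)/(-65 + 13) = -10784 - 13*(-3213 + 169 - 156)/(-52) = -10784 - 13*(-1)*(-3200)/52 = -10784 - 1*800 = -10784 - 800 = -11584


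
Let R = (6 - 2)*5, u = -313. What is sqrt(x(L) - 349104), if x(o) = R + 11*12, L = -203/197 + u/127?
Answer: 2*I*sqrt(87238) ≈ 590.72*I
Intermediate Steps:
R = 20 (R = 4*5 = 20)
L = -87442/25019 (L = -203/197 - 313/127 = -87442/25019 ≈ -3.4950)
x(o) = 152 (x(o) = 20 + 11*12 = 20 + 132 = 152)
sqrt(x(L) - 349104) = sqrt(152 - 349104) = sqrt(-348952) = 2*I*sqrt(87238)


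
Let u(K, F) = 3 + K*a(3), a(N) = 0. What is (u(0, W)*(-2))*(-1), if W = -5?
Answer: 6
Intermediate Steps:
u(K, F) = 3 (u(K, F) = 3 + K*0 = 3 + 0 = 3)
(u(0, W)*(-2))*(-1) = (3*(-2))*(-1) = -6*(-1) = 6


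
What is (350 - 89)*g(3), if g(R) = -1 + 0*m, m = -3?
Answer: -261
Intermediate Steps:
g(R) = -1 (g(R) = -1 + 0*(-3) = -1 + 0 = -1)
(350 - 89)*g(3) = (350 - 89)*(-1) = 261*(-1) = -261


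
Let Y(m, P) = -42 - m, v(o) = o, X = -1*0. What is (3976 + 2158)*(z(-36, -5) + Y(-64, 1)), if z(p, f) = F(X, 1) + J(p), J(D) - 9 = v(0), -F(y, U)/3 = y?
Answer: 190154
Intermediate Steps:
X = 0
F(y, U) = -3*y
J(D) = 9 (J(D) = 9 + 0 = 9)
z(p, f) = 9 (z(p, f) = -3*0 + 9 = 0 + 9 = 9)
(3976 + 2158)*(z(-36, -5) + Y(-64, 1)) = (3976 + 2158)*(9 + (-42 - 1*(-64))) = 6134*(9 + (-42 + 64)) = 6134*(9 + 22) = 6134*31 = 190154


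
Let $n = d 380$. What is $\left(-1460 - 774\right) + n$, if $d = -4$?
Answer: $-3754$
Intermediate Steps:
$n = -1520$ ($n = \left(-4\right) 380 = -1520$)
$\left(-1460 - 774\right) + n = \left(-1460 - 774\right) - 1520 = -2234 - 1520 = -3754$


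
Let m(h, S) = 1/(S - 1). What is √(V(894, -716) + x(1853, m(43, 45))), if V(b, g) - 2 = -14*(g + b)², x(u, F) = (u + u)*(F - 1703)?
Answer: I*√3269326962/22 ≈ 2599.0*I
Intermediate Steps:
m(h, S) = 1/(-1 + S)
x(u, F) = 2*u*(-1703 + F) (x(u, F) = (2*u)*(-1703 + F) = 2*u*(-1703 + F))
V(b, g) = 2 - 14*(b + g)² (V(b, g) = 2 - 14*(g + b)² = 2 - 14*(b + g)²)
√(V(894, -716) + x(1853, m(43, 45))) = √((2 - 14*(894 - 716)²) + 2*1853*(-1703 + 1/(-1 + 45))) = √((2 - 14*178²) + 2*1853*(-1703 + 1/44)) = √((2 - 14*31684) + 2*1853*(-1703 + 1/44)) = √((2 - 443576) + 2*1853*(-74931/44)) = √(-443574 - 138847143/22) = √(-148605771/22) = I*√3269326962/22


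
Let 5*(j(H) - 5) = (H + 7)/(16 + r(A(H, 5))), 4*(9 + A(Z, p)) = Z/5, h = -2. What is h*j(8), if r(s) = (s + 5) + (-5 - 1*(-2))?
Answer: -500/47 ≈ -10.638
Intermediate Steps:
A(Z, p) = -9 + Z/20 (A(Z, p) = -9 + (Z/5)/4 = -9 + Z/20)
r(s) = 2 + s (r(s) = (5 + s) + (-5 + 2) = (5 + s) - 3 = 2 + s)
j(H) = 5 + (7 + H)/(5*(9 + H/20)) (j(H) = 5 + ((H + 7)/(16 + (2 + (-9 + H/20))))/5 = 5 + ((7 + H)/(16 + (-7 + H/20)))/5 = 5 + ((7 + H)/(9 + H/20))/5 = 5 + (7 + H)/(5*(9 + H/20)))
h*j(8) = -2*(928 + 9*8)/(180 + 8) = -2*(928 + 72)/188 = -1000/94 = -2*250/47 = -500/47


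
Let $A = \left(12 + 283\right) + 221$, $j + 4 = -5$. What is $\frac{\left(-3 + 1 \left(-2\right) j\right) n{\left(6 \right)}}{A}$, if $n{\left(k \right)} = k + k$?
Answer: $\frac{15}{43} \approx 0.34884$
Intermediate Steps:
$j = -9$ ($j = -4 - 5 = -9$)
$n{\left(k \right)} = 2 k$
$A = 516$ ($A = 295 + 221 = 516$)
$\frac{\left(-3 + 1 \left(-2\right) j\right) n{\left(6 \right)}}{A} = \frac{\left(-3 + 1 \left(-2\right) \left(-9\right)\right) 2 \cdot 6}{516} = \left(-3 - -18\right) 12 \cdot \frac{1}{516} = \left(-3 + 18\right) 12 \cdot \frac{1}{516} = 15 \cdot 12 \cdot \frac{1}{516} = 180 \cdot \frac{1}{516} = \frac{15}{43}$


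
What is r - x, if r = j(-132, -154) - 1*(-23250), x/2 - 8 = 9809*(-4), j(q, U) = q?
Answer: 101574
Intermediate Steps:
x = -78456 (x = 16 + 2*(9809*(-4)) = 16 + 2*(-39236) = 16 - 78472 = -78456)
r = 23118 (r = -132 - 1*(-23250) = -132 + 23250 = 23118)
r - x = 23118 - 1*(-78456) = 23118 + 78456 = 101574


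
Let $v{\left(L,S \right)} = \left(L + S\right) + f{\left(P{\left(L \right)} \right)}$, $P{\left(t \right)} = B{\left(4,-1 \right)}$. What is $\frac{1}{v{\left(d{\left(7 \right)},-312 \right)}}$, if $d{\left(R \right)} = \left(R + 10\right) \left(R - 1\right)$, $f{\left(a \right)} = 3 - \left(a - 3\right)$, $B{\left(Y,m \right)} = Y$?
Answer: $- \frac{1}{208} \approx -0.0048077$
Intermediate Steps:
$P{\left(t \right)} = 4$
$f{\left(a \right)} = 6 - a$ ($f{\left(a \right)} = 3 - \left(a - 3\right) = 3 - \left(-3 + a\right) = 6 - a$)
$d{\left(R \right)} = \left(-1 + R\right) \left(10 + R\right)$ ($d{\left(R \right)} = \left(10 + R\right) \left(-1 + R\right) = \left(-1 + R\right) \left(10 + R\right)$)
$v{\left(L,S \right)} = 2 + L + S$ ($v{\left(L,S \right)} = \left(L + S\right) + \left(6 - 4\right) = \left(L + S\right) + 2 = 2 + L + S$)
$\frac{1}{v{\left(d{\left(7 \right)},-312 \right)}} = \frac{1}{2 + \left(-10 + 7^{2} + 9 \cdot 7\right) - 312} = \frac{1}{2 + \left(-10 + 49 + 63\right) - 312} = \frac{1}{2 + 102 - 312} = \frac{1}{-208} = - \frac{1}{208}$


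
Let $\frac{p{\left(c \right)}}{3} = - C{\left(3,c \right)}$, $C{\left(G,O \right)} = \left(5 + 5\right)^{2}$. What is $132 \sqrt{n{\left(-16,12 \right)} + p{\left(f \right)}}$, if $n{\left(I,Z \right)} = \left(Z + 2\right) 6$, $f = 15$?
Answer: $792 i \sqrt{6} \approx 1940.0 i$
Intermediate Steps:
$C{\left(G,O \right)} = 100$ ($C{\left(G,O \right)} = 10^{2} = 100$)
$n{\left(I,Z \right)} = 12 + 6 Z$ ($n{\left(I,Z \right)} = \left(2 + Z\right) 6 = 12 + 6 Z$)
$p{\left(c \right)} = -300$ ($p{\left(c \right)} = 3 \left(\left(-1\right) 100\right) = 3 \left(-100\right) = -300$)
$132 \sqrt{n{\left(-16,12 \right)} + p{\left(f \right)}} = 132 \sqrt{\left(12 + 6 \cdot 12\right) - 300} = 132 \sqrt{\left(12 + 72\right) - 300} = 132 \sqrt{84 - 300} = 132 \sqrt{-216} = 132 \cdot 6 i \sqrt{6} = 792 i \sqrt{6}$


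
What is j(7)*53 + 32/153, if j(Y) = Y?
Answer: 56795/153 ≈ 371.21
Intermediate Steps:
j(7)*53 + 32/153 = 7*53 + 32/153 = 371 + 32*(1/153) = 371 + 32/153 = 56795/153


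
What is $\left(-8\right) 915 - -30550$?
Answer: $23230$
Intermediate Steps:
$\left(-8\right) 915 - -30550 = -7320 + 30550 = 23230$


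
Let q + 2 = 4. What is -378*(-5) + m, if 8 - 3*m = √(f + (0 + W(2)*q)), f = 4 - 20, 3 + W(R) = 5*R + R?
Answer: 5678/3 - √2/3 ≈ 1892.2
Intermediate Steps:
q = 2 (q = -2 + 4 = 2)
W(R) = -3 + 6*R (W(R) = -3 + (5*R + R) = -3 + 6*R)
f = -16
m = 8/3 - √2/3 (m = 8/3 - √(-16 + (0 + (-3 + 6*2)*2))/3 = 8/3 - √(-16 + (0 + (-3 + 12)*2))/3 = 8/3 - √(-16 + (0 + 9*2))/3 = 8/3 - √(-16 + (0 + 18))/3 = 8/3 - √(-16 + 18)/3 = 8/3 - √2/3 ≈ 2.1953)
-378*(-5) + m = -378*(-5) + (8/3 - √2/3) = -126*(-15) + (8/3 - √2/3) = 1890 + (8/3 - √2/3) = 5678/3 - √2/3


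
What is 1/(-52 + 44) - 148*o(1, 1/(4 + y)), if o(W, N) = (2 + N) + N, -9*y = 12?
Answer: -3257/8 ≈ -407.13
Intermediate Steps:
y = -4/3 (y = -⅑*12 = -4/3 ≈ -1.3333)
o(W, N) = 2 + 2*N
1/(-52 + 44) - 148*o(1, 1/(4 + y)) = 1/(-52 + 44) - 148*(2 + 2/(4 - 4/3)) = 1/(-8) - 148*(2 + 2/(8/3)) = -⅛ - 148*(2 + 2*(3/8)) = -⅛ - 148*(2 + ¾) = -⅛ - 148*11/4 = -⅛ - 407 = -3257/8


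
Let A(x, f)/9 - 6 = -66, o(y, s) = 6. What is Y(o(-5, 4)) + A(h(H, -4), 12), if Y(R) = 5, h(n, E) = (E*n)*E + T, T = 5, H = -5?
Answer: -535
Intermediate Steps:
h(n, E) = 5 + n*E² (h(n, E) = (E*n)*E + 5 = n*E² + 5 = 5 + n*E²)
A(x, f) = -540 (A(x, f) = 54 + 9*(-66) = 54 - 594 = -540)
Y(o(-5, 4)) + A(h(H, -4), 12) = 5 - 540 = -535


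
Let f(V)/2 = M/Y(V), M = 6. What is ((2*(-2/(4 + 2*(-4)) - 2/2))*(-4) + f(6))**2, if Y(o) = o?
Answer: 36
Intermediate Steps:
f(V) = 12/V (f(V) = 2*(6/V) = 12/V)
((2*(-2/(4 + 2*(-4)) - 2/2))*(-4) + f(6))**2 = ((2*(-2/(4 + 2*(-4)) - 2/2))*(-4) + 12/6)**2 = ((2*(-2/(4 - 8) - 2*1/2))*(-4) + 12*(1/6))**2 = ((2*(-2/(-4) - 1))*(-4) + 2)**2 = ((2*(-2*(-1/4) - 1))*(-4) + 2)**2 = ((2*(1/2 - 1))*(-4) + 2)**2 = ((2*(-1/2))*(-4) + 2)**2 = (-1*(-4) + 2)**2 = (4 + 2)**2 = 6**2 = 36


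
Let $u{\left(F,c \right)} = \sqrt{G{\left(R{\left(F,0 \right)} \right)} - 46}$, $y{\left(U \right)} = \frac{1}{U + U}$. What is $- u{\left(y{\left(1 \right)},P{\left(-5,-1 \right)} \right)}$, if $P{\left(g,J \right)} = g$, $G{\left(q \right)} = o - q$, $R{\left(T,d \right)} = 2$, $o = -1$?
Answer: $- 7 i \approx - 7.0 i$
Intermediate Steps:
$G{\left(q \right)} = -1 - q$
$y{\left(U \right)} = \frac{1}{2 U}$
$u{\left(F,c \right)} = 7 i$ ($u{\left(F,c \right)} = \sqrt{\left(-1 - 2\right) - 46} = \sqrt{-3 - 46} = \sqrt{-49} = 7 i$)
$- u{\left(y{\left(1 \right)},P{\left(-5,-1 \right)} \right)} = - 7 i$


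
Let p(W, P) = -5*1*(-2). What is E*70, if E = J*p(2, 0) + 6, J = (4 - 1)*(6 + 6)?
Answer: 25620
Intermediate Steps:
p(W, P) = 10 (p(W, P) = -5*(-2) = 10)
J = 36 (J = 3*12 = 36)
E = 366 (E = 36*10 + 6 = 360 + 6 = 366)
E*70 = 366*70 = 25620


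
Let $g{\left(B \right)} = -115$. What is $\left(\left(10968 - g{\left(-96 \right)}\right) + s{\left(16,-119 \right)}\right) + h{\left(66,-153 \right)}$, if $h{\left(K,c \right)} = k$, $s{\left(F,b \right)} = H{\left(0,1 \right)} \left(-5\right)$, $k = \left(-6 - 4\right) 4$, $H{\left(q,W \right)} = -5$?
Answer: $11068$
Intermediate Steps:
$k = -40$ ($k = \left(-10\right) 4 = -40$)
$s{\left(F,b \right)} = 25$ ($s{\left(F,b \right)} = \left(-5\right) \left(-5\right) = 25$)
$h{\left(K,c \right)} = -40$
$\left(\left(10968 - g{\left(-96 \right)}\right) + s{\left(16,-119 \right)}\right) + h{\left(66,-153 \right)} = \left(\left(10968 - -115\right) + 25\right) - 40 = \left(\left(10968 + 115\right) + 25\right) - 40 = \left(11083 + 25\right) - 40 = 11108 - 40 = 11068$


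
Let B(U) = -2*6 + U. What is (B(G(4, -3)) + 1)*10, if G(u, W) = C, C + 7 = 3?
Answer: -150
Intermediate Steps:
C = -4 (C = -7 + 3 = -4)
G(u, W) = -4
B(U) = -12 + U
(B(G(4, -3)) + 1)*10 = ((-12 - 4) + 1)*10 = (-16 + 1)*10 = -15*10 = -150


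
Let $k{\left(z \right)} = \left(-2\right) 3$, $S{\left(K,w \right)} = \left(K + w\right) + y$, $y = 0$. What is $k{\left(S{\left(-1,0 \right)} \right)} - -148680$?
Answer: $148674$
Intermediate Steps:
$S{\left(K,w \right)} = K + w$ ($S{\left(K,w \right)} = \left(K + w\right) + 0 = K + w$)
$k{\left(z \right)} = -6$
$k{\left(S{\left(-1,0 \right)} \right)} - -148680 = -6 - -148680 = -6 + 148680 = 148674$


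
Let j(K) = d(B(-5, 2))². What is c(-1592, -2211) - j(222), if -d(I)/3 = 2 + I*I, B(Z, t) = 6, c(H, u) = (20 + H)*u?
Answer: 3462696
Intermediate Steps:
c(H, u) = u*(20 + H)
d(I) = -6 - 3*I² (d(I) = -3*(2 + I*I) = -3*(2 + I²) = -6 - 3*I²)
j(K) = 12996 (j(K) = (-6 - 3*6²)² = (-6 - 3*36)² = (-6 - 108)² = (-114)² = 12996)
c(-1592, -2211) - j(222) = -2211*(20 - 1592) - 1*12996 = -2211*(-1572) - 12996 = 3475692 - 12996 = 3462696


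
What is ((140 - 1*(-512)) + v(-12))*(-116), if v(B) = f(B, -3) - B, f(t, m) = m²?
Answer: -78068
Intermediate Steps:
v(B) = 9 - B (v(B) = (-3)² - B = 9 - B)
((140 - 1*(-512)) + v(-12))*(-116) = ((140 - 1*(-512)) + (9 - 1*(-12)))*(-116) = ((140 + 512) + (9 + 12))*(-116) = (652 + 21)*(-116) = 673*(-116) = -78068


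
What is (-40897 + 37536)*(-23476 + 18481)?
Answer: 16788195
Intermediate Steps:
(-40897 + 37536)*(-23476 + 18481) = -3361*(-4995) = 16788195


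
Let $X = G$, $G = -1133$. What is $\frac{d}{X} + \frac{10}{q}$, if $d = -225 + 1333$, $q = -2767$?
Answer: $- \frac{3077166}{3135011} \approx -0.98155$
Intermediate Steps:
$X = -1133$
$d = 1108$
$\frac{d}{X} + \frac{10}{q} = \frac{1108}{-1133} + \frac{10}{-2767} = 1108 \left(- \frac{1}{1133}\right) + 10 \left(- \frac{1}{2767}\right) = - \frac{1108}{1133} - \frac{10}{2767} = - \frac{3077166}{3135011}$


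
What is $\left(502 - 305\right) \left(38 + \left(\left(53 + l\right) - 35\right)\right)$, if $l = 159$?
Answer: $42355$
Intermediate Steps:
$\left(502 - 305\right) \left(38 + \left(\left(53 + l\right) - 35\right)\right) = \left(502 - 305\right) \left(38 + \left(\left(53 + 159\right) - 35\right)\right) = 197 \left(38 + \left(212 - 35\right)\right) = 197 \left(38 + 177\right) = 197 \cdot 215 = 42355$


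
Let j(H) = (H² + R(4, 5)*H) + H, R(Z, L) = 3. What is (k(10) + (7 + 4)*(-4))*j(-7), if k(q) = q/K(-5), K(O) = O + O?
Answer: -945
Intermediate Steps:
K(O) = 2*O
j(H) = H² + 4*H (j(H) = (H² + 3*H) + H = H² + 4*H)
k(q) = -q/10 (k(q) = q/((2*(-5))) = q/(-10) = q*(-⅒) = -q/10)
(k(10) + (7 + 4)*(-4))*j(-7) = (-⅒*10 + (7 + 4)*(-4))*(-7*(4 - 7)) = (-1 + 11*(-4))*(-7*(-3)) = (-1 - 44)*21 = -45*21 = -945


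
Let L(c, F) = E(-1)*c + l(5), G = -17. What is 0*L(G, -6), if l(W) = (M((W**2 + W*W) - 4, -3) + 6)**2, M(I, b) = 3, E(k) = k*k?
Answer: 0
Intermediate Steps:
E(k) = k**2
l(W) = 81 (l(W) = (3 + 6)**2 = 9**2 = 81)
L(c, F) = 81 + c (L(c, F) = (-1)**2*c + 81 = 1*c + 81 = c + 81 = 81 + c)
0*L(G, -6) = 0*(81 - 17) = 0*64 = 0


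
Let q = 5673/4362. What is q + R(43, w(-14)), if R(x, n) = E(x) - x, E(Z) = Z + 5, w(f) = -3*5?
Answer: 9161/1454 ≈ 6.3006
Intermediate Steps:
w(f) = -15
E(Z) = 5 + Z
R(x, n) = 5 (R(x, n) = (5 + x) - x = 5)
q = 1891/1454 (q = 5673*(1/4362) = 1891/1454 ≈ 1.3006)
q + R(43, w(-14)) = 1891/1454 + 5 = 9161/1454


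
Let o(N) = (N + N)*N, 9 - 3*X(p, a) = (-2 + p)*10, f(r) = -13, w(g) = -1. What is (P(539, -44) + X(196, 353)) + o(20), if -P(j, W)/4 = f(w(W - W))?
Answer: 625/3 ≈ 208.33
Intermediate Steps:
P(j, W) = 52 (P(j, W) = -4*(-13) = 52)
X(p, a) = 29/3 - 10*p/3 (X(p, a) = 3 - (-2 + p)*10/3 = 3 - (-20 + 10*p)/3 = 3 + (20/3 - 10*p/3) = 29/3 - 10*p/3)
o(N) = 2*N² (o(N) = (2*N)*N = 2*N²)
(P(539, -44) + X(196, 353)) + o(20) = (52 + (29/3 - 10/3*196)) + 2*20² = (52 + (29/3 - 1960/3)) + 2*400 = (52 - 1931/3) + 800 = -1775/3 + 800 = 625/3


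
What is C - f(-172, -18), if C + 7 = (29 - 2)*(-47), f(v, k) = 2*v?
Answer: -932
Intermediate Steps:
C = -1276 (C = -7 + (29 - 2)*(-47) = -7 + 27*(-47) = -7 - 1269 = -1276)
C - f(-172, -18) = -1276 - 2*(-172) = -1276 - 1*(-344) = -1276 + 344 = -932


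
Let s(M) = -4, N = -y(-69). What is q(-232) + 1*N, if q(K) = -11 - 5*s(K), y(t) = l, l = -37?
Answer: 46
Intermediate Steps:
y(t) = -37
N = 37 (N = -1*(-37) = 37)
q(K) = 9 (q(K) = -11 - 5*(-4) = -11 + 20 = 9)
q(-232) + 1*N = 9 + 1*37 = 9 + 37 = 46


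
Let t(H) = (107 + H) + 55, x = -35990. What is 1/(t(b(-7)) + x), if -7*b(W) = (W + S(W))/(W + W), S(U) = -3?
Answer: -49/1755577 ≈ -2.7911e-5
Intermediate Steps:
b(W) = -(-3 + W)/(14*W) (b(W) = -(W - 3)/(7*(W + W)) = -(-3 + W)/(7*(2*W)) = -(-3 + W)*1/(2*W)/7 = -(-3 + W)/(14*W))
t(H) = 162 + H
1/(t(b(-7)) + x) = 1/((162 + (1/14)*(3 - 1*(-7))/(-7)) - 35990) = 1/((162 + (1/14)*(-⅐)*(3 + 7)) - 35990) = 1/((162 + (1/14)*(-⅐)*10) - 35990) = 1/((162 - 5/49) - 35990) = 1/(7933/49 - 35990) = 1/(-1755577/49) = -49/1755577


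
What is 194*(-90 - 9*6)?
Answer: -27936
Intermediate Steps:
194*(-90 - 9*6) = 194*(-90 - 54) = 194*(-144) = -27936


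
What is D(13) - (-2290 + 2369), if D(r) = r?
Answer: -66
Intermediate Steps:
D(13) - (-2290 + 2369) = 13 - (-2290 + 2369) = 13 - 1*79 = 13 - 79 = -66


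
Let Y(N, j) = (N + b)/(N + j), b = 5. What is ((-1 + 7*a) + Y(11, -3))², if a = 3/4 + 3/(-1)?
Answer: 3481/16 ≈ 217.56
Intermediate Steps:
Y(N, j) = (5 + N)/(N + j) (Y(N, j) = (N + 5)/(N + j) = (5 + N)/(N + j))
a = -9/4 (a = 3*(¼) + 3*(-1) = ¾ - 3 = -9/4 ≈ -2.2500)
((-1 + 7*a) + Y(11, -3))² = ((-1 + 7*(-9/4)) + (5 + 11)/(11 - 3))² = ((-1 - 63/4) + 16/8)² = (-67/4 + (⅛)*16)² = (-67/4 + 2)² = (-59/4)² = 3481/16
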